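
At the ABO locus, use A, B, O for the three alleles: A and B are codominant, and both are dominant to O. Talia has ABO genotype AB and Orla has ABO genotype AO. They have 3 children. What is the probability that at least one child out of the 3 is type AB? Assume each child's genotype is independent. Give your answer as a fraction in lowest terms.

ABO cross AB × AO → 1/2 A, 1/4 B, 1/4 AB.
So P(type AB) = 1/4 per child.
P(none) = (3/4)^3 = 27/64; P(at least one) = 1 − 27/64 = 37/64.

37/64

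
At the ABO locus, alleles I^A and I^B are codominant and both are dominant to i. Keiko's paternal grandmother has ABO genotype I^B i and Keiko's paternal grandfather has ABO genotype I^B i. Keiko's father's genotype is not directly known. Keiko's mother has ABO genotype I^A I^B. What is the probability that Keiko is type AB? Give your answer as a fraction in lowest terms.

1/4

Keiko's father's ABO genotype from I^B i × I^B i: 1/4 I^B I^B, 1/2 I^B i, 1/4 i i.
Crossing each possibility with the mother I^A I^B and summing P(type AB): 1/4·1/2 + 1/2·1/4 + 1/4·0 = 1/4.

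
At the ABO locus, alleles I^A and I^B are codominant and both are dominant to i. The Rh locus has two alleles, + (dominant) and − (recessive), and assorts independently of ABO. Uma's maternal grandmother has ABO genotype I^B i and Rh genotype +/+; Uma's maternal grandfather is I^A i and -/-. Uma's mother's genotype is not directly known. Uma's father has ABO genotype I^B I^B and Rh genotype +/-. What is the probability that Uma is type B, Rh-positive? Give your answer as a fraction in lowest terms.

9/16

Uma's mother's ABO genotype from I^B i × I^A i: 1/4 I^A I^B, 1/4 I^A i, 1/4 I^B i, 1/4 i i.
Crossing each possibility with the father I^B I^B and summing P(type B): 1/4·1/2 + 1/4·1/2 + 1/4·1 + 1/4·1 = 3/4.
Similarly for Rh via the mother's Rh distribution: P(Rh+) = 3/4.
Independent loci: 3/4 × 3/4 = 9/16.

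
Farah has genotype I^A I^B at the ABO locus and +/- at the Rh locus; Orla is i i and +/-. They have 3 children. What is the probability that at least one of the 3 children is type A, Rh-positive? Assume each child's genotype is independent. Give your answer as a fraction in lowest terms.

387/512

ABO cross I^A I^B × i i → 1/2 A, 1/2 B.
Rh cross +/- × +/- → 3/4 Rh+, 1/4 Rh-; so P(type A, Rh-positive) = 1/2 × 3/4 = 3/8 per child.
P(none) = (5/8)^3 = 125/512; P(at least one) = 1 − 125/512 = 387/512.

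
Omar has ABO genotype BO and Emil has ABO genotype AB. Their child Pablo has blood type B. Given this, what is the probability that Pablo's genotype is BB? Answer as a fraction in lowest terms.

Cross BO × AB → 1/4 AB, 1/4 AO, 1/4 BB, 1/4 BO.
Type-B genotypes among offspring: BB (1/4), BO (1/4); total 1/2.
P(BB | type B) = (1/4) / (1/2) = 1/2.

1/2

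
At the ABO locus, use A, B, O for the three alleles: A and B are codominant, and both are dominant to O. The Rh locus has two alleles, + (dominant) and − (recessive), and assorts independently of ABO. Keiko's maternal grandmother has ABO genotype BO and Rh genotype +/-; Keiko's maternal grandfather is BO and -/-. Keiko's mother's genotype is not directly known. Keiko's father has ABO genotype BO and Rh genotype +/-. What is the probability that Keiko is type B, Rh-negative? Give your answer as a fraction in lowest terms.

Keiko's mother's ABO genotype from BO × BO: 1/4 BB, 1/2 BO, 1/4 OO.
Crossing each possibility with the father BO and summing P(type B): 1/4·1 + 1/2·3/4 + 1/4·1/2 = 3/4.
Similarly for Rh via the mother's Rh distribution: P(Rh-) = 3/8.
Independent loci: 3/4 × 3/8 = 9/32.

9/32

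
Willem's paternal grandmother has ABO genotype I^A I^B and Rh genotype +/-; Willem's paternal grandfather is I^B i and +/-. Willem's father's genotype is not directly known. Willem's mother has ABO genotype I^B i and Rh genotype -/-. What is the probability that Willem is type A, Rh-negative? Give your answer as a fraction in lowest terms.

Willem's father's ABO genotype from I^A I^B × I^B i: 1/4 I^A I^B, 1/4 I^A i, 1/4 I^B I^B, 1/4 I^B i.
Crossing each possibility with the mother I^B i and summing P(type A): 1/4·1/4 + 1/4·1/4 + 1/4·0 + 1/4·0 = 1/8.
Similarly for Rh via the father's Rh distribution: P(Rh-) = 1/2.
Independent loci: 1/8 × 1/2 = 1/16.

1/16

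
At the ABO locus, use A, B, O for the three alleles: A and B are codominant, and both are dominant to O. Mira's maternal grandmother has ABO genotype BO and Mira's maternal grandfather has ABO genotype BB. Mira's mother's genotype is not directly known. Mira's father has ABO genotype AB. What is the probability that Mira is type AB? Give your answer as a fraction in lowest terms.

Mira's mother's ABO genotype from BO × BB: 1/2 BB, 1/2 BO.
Crossing each possibility with the father AB and summing P(type AB): 1/2·1/2 + 1/2·1/4 = 3/8.

3/8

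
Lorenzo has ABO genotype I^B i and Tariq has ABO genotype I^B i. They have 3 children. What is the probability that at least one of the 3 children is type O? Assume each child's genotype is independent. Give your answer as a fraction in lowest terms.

37/64

ABO cross I^B i × I^B i → 1/4 O, 3/4 B.
So P(type O) = 1/4 per child.
P(none) = (3/4)^3 = 27/64; P(at least one) = 1 − 27/64 = 37/64.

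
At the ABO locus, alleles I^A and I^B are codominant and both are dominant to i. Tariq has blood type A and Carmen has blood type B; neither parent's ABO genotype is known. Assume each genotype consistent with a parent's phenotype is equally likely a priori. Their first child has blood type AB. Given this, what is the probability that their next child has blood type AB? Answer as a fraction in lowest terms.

Possible genotypes: Tariq ∈ {I^A I^A, I^A i}; Carmen ∈ {I^B I^B, I^B i}.
Weight each parental genotype pair by prior × P(type-AB child):
  I^A I^A × I^B I^B: posterior weight 4/9; P(next child type AB) = 1.
  I^A I^A × I^B i: posterior weight 2/9; P(next child type AB) = 1/2.
  I^A i × I^B I^B: posterior weight 2/9; P(next child type AB) = 1/2.
  I^A i × I^B i: posterior weight 1/9; P(next child type AB) = 1/4.
Weighted sum = 25/36.

25/36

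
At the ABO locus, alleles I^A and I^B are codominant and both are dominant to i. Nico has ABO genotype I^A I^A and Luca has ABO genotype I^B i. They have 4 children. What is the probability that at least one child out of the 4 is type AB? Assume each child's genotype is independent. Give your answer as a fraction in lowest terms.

ABO cross I^A I^A × I^B i → 1/2 A, 1/2 AB.
So P(type AB) = 1/2 per child.
P(none) = (1/2)^4 = 1/16; P(at least one) = 1 − 1/16 = 15/16.

15/16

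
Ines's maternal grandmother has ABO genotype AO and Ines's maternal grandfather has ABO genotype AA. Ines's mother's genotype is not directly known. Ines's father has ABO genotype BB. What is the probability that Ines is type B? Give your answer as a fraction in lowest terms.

Ines's mother's ABO genotype from AO × AA: 1/2 AA, 1/2 AO.
Crossing each possibility with the father BB and summing P(type B): 1/2·0 + 1/2·1/2 = 1/4.

1/4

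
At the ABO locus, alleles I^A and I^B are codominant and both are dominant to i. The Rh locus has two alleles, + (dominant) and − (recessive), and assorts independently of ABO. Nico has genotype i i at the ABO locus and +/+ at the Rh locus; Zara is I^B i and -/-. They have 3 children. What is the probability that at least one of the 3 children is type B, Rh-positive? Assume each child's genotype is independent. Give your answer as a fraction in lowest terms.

7/8

ABO cross i i × I^B i → 1/2 O, 1/2 B.
Rh cross +/+ × -/- → 1 Rh+; so P(type B, Rh-positive) = 1/2 × 1 = 1/2 per child.
P(none) = (1/2)^3 = 1/8; P(at least one) = 1 − 1/8 = 7/8.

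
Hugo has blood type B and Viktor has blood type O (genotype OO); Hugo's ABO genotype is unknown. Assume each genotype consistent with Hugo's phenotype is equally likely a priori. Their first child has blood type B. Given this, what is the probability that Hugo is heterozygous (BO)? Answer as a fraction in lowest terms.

Possible genotypes: Hugo ∈ {BB, BO}; Viktor ∈ {OO}.
Weight each parental genotype pair by prior × P(type-B child):
  BB × OO: posterior weight 2/3.
  BO × OO: posterior weight 1/3.
Sum the posterior weight over pairs where Hugo is BO: 1/3.

1/3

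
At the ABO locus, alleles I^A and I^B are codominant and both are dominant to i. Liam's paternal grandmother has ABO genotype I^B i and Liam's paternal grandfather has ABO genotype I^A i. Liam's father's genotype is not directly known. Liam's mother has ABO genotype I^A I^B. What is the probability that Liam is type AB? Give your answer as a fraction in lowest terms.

1/4

Liam's father's ABO genotype from I^B i × I^A i: 1/4 I^A I^B, 1/4 I^A i, 1/4 I^B i, 1/4 i i.
Crossing each possibility with the mother I^A I^B and summing P(type AB): 1/4·1/2 + 1/4·1/4 + 1/4·1/4 + 1/4·0 = 1/4.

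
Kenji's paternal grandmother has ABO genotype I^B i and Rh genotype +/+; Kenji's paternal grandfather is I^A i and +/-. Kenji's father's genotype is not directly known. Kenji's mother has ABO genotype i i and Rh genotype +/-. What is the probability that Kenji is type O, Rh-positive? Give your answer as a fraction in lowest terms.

7/16

Kenji's father's ABO genotype from I^B i × I^A i: 1/4 I^A I^B, 1/4 I^A i, 1/4 I^B i, 1/4 i i.
Crossing each possibility with the mother i i and summing P(type O): 1/4·0 + 1/4·1/2 + 1/4·1/2 + 1/4·1 = 1/2.
Similarly for Rh via the father's Rh distribution: P(Rh+) = 7/8.
Independent loci: 1/2 × 7/8 = 7/16.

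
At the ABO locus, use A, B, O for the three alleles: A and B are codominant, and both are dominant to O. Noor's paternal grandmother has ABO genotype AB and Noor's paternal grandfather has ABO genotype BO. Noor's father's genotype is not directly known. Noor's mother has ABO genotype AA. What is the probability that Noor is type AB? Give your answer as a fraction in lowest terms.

1/2

Noor's father's ABO genotype from AB × BO: 1/4 AB, 1/4 AO, 1/4 BB, 1/4 BO.
Crossing each possibility with the mother AA and summing P(type AB): 1/4·1/2 + 1/4·0 + 1/4·1 + 1/4·1/2 = 1/2.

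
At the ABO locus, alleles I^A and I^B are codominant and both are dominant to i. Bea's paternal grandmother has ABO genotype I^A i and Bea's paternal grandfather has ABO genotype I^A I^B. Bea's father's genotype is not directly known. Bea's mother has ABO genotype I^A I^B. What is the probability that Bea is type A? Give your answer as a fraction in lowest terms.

Bea's father's ABO genotype from I^A i × I^A I^B: 1/4 I^A I^A, 1/4 I^A I^B, 1/4 I^A i, 1/4 I^B i.
Crossing each possibility with the mother I^A I^B and summing P(type A): 1/4·1/2 + 1/4·1/4 + 1/4·1/2 + 1/4·1/4 = 3/8.

3/8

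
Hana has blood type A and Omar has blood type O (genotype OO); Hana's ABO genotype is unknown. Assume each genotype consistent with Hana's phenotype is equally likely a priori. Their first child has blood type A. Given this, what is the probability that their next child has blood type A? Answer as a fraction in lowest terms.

Possible genotypes: Hana ∈ {AA, AO}; Omar ∈ {OO}.
Weight each parental genotype pair by prior × P(type-A child):
  AA × OO: posterior weight 2/3; P(next child type A) = 1.
  AO × OO: posterior weight 1/3; P(next child type A) = 1/2.
Weighted sum = 5/6.

5/6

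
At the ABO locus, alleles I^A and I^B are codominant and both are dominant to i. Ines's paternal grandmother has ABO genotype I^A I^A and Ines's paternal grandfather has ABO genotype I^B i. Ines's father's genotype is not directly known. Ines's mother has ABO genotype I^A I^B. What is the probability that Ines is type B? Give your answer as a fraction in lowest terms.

Ines's father's ABO genotype from I^A I^A × I^B i: 1/2 I^A I^B, 1/2 I^A i.
Crossing each possibility with the mother I^A I^B and summing P(type B): 1/2·1/4 + 1/2·1/4 = 1/4.

1/4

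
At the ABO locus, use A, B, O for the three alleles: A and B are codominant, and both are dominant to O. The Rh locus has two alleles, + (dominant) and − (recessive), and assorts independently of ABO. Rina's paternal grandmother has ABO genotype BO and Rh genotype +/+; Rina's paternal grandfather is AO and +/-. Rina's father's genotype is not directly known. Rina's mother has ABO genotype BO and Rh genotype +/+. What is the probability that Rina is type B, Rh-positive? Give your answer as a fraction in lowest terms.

Rina's father's ABO genotype from BO × AO: 1/4 AB, 1/4 AO, 1/4 BO, 1/4 OO.
Crossing each possibility with the mother BO and summing P(type B): 1/4·1/2 + 1/4·1/4 + 1/4·3/4 + 1/4·1/2 = 1/2.
Similarly for Rh via the father's Rh distribution: P(Rh+) = 1.
Independent loci: 1/2 × 1 = 1/2.

1/2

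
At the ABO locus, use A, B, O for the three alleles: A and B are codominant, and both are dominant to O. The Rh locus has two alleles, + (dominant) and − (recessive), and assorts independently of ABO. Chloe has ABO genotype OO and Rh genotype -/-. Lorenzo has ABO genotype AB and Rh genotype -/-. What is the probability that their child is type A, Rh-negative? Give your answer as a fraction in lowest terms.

ABO cross OO × AB → offspring phenotypes: 1/2 A, 1/2 B.
Rh cross -/- × -/- → 1 Rh-.
Independent loci: P(type A, Rh-negative) = 1/2 × 1 = 1/2.

1/2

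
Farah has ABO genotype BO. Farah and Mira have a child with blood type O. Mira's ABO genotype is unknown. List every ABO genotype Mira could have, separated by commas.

For each candidate genotype of Mira, check whether crossing it with BO can produce every observed child phenotype.
  AA → possible child types {A, AB} ✗
  AB → possible child types {A, B, AB} ✗
  AO → possible child types {O, A, B, AB} ✓
  BB → possible child types {B} ✗
  BO → possible child types {O, B} ✓
  OO → possible child types {O, B} ✓

AO, BO, OO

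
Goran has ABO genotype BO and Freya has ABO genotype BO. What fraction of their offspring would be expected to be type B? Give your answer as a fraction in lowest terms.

ABO cross BO × BO → offspring phenotypes: 1/4 O, 3/4 B.
So P(type B) = 3/4.

3/4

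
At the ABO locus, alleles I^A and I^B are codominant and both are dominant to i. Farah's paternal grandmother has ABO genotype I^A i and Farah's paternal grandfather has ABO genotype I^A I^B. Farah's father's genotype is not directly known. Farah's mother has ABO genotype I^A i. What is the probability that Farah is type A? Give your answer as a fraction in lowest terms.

5/8

Farah's father's ABO genotype from I^A i × I^A I^B: 1/4 I^A I^A, 1/4 I^A I^B, 1/4 I^A i, 1/4 I^B i.
Crossing each possibility with the mother I^A i and summing P(type A): 1/4·1 + 1/4·1/2 + 1/4·3/4 + 1/4·1/4 = 5/8.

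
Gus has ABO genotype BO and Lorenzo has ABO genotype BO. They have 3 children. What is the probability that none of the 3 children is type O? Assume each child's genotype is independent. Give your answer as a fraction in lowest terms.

ABO cross BO × BO → 1/4 O, 3/4 B.
So P(type O) = 1/4 per child.
P(not type O) = 3/4 for one child; (3/4)^3 = 27/64.

27/64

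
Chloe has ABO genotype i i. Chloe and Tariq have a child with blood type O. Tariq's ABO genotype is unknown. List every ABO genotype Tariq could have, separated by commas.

I^A i, I^B i, i i

For each candidate genotype of Tariq, check whether crossing it with i i can produce every observed child phenotype.
  I^A I^A → possible child types {A} ✗
  I^A I^B → possible child types {A, B} ✗
  I^A i → possible child types {O, A} ✓
  I^B I^B → possible child types {B} ✗
  I^B i → possible child types {O, B} ✓
  i i → possible child types {O} ✓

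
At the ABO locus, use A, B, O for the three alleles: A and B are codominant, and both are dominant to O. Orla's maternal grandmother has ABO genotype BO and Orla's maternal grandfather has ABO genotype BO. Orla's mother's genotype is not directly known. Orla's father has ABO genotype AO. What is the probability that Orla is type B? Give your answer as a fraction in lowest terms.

Orla's mother's ABO genotype from BO × BO: 1/4 BB, 1/2 BO, 1/4 OO.
Crossing each possibility with the father AO and summing P(type B): 1/4·1/2 + 1/2·1/4 + 1/4·0 = 1/4.

1/4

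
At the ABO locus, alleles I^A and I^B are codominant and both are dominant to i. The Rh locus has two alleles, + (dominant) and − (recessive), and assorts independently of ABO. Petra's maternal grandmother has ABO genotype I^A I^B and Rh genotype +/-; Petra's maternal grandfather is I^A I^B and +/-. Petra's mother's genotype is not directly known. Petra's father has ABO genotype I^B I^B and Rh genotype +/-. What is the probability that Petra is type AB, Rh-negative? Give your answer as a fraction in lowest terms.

1/8

Petra's mother's ABO genotype from I^A I^B × I^A I^B: 1/4 I^A I^A, 1/2 I^A I^B, 1/4 I^B I^B.
Crossing each possibility with the father I^B I^B and summing P(type AB): 1/4·1 + 1/2·1/2 + 1/4·0 = 1/2.
Similarly for Rh via the mother's Rh distribution: P(Rh-) = 1/4.
Independent loci: 1/2 × 1/4 = 1/8.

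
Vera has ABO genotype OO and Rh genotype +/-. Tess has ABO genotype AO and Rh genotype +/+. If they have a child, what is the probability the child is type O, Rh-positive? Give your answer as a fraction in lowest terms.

1/2

ABO cross OO × AO → offspring phenotypes: 1/2 O, 1/2 A.
Rh cross +/- × +/+ → 1 Rh+.
Independent loci: P(type O, Rh-positive) = 1/2 × 1 = 1/2.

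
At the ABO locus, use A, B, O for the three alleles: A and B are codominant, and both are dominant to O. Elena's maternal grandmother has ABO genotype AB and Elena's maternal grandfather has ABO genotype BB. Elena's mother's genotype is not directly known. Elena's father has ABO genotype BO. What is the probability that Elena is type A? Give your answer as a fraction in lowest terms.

1/8

Elena's mother's ABO genotype from AB × BB: 1/2 AB, 1/2 BB.
Crossing each possibility with the father BO and summing P(type A): 1/2·1/4 + 1/2·0 = 1/8.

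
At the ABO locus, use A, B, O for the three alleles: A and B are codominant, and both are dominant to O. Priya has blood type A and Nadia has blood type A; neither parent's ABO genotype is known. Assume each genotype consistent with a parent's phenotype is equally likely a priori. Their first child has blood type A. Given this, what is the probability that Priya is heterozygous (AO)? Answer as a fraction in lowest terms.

7/15

Possible genotypes: Priya ∈ {AA, AO}; Nadia ∈ {AA, AO}.
Weight each parental genotype pair by prior × P(type-A child):
  AA × AA: posterior weight 4/15.
  AA × AO: posterior weight 4/15.
  AO × AA: posterior weight 4/15.
  AO × AO: posterior weight 1/5.
Sum the posterior weight over pairs where Priya is AO: 7/15.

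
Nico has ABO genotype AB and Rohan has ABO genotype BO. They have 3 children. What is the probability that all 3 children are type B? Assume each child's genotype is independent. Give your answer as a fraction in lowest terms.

ABO cross AB × BO → 1/4 A, 1/2 B, 1/4 AB.
So P(type B) = 1/2 per child.
All 3 independent: (1/2)^3 = 1/8.

1/8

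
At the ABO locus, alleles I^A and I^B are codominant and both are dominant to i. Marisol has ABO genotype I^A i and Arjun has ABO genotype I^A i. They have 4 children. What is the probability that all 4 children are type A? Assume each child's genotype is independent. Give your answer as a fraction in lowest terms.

ABO cross I^A i × I^A i → 1/4 O, 3/4 A.
So P(type A) = 3/4 per child.
All 4 independent: (3/4)^4 = 81/256.

81/256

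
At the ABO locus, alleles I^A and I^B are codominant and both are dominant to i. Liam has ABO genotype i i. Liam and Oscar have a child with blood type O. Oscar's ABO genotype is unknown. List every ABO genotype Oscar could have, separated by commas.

I^A i, I^B i, i i

For each candidate genotype of Oscar, check whether crossing it with i i can produce every observed child phenotype.
  I^A I^A → possible child types {A} ✗
  I^A I^B → possible child types {A, B} ✗
  I^A i → possible child types {O, A} ✓
  I^B I^B → possible child types {B} ✗
  I^B i → possible child types {O, B} ✓
  i i → possible child types {O} ✓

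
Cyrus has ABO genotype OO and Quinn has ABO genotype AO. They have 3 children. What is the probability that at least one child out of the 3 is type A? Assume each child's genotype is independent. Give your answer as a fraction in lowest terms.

7/8

ABO cross OO × AO → 1/2 O, 1/2 A.
So P(type A) = 1/2 per child.
P(none) = (1/2)^3 = 1/8; P(at least one) = 1 − 1/8 = 7/8.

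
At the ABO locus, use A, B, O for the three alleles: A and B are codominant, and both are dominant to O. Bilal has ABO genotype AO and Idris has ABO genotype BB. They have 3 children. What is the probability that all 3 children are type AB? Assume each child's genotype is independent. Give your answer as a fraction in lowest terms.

1/8

ABO cross AO × BB → 1/2 B, 1/2 AB.
So P(type AB) = 1/2 per child.
All 3 independent: (1/2)^3 = 1/8.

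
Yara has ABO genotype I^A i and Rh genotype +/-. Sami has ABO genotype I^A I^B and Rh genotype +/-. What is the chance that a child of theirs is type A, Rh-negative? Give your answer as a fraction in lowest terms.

ABO cross I^A i × I^A I^B → offspring phenotypes: 1/2 A, 1/4 B, 1/4 AB.
Rh cross +/- × +/- → 3/4 Rh+, 1/4 Rh-.
Independent loci: P(type A, Rh-negative) = 1/2 × 1/4 = 1/8.

1/8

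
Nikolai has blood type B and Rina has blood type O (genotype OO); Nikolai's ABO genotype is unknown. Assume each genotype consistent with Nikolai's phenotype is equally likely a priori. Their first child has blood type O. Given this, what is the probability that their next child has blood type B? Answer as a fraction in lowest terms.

Possible genotypes: Nikolai ∈ {BB, BO}; Rina ∈ {OO}.
Weight each parental genotype pair by prior × P(type-O child):
  BO × OO: posterior weight 1; P(next child type B) = 1/2.
Weighted sum = 1/2.

1/2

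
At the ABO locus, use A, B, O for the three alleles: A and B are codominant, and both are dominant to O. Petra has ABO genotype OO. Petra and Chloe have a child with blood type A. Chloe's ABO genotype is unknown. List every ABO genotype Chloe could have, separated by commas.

AA, AB, AO

For each candidate genotype of Chloe, check whether crossing it with OO can produce every observed child phenotype.
  AA → possible child types {A} ✓
  AB → possible child types {A, B} ✓
  AO → possible child types {O, A} ✓
  BB → possible child types {B} ✗
  BO → possible child types {O, B} ✗
  OO → possible child types {O} ✗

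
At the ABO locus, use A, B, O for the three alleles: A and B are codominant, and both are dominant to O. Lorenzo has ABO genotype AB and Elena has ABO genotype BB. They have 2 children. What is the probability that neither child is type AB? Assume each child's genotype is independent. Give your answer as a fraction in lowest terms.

1/4

ABO cross AB × BB → 1/2 B, 1/2 AB.
So P(type AB) = 1/2 per child.
P(not type AB) = 1/2 for one child; (1/2)^2 = 1/4.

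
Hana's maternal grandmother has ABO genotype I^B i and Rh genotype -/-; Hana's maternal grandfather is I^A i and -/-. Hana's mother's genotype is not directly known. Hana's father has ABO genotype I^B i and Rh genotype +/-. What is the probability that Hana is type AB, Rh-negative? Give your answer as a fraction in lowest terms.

Hana's mother's ABO genotype from I^B i × I^A i: 1/4 I^A I^B, 1/4 I^A i, 1/4 I^B i, 1/4 i i.
Crossing each possibility with the father I^B i and summing P(type AB): 1/4·1/4 + 1/4·1/4 + 1/4·0 + 1/4·0 = 1/8.
Similarly for Rh via the mother's Rh distribution: P(Rh-) = 1/2.
Independent loci: 1/8 × 1/2 = 1/16.

1/16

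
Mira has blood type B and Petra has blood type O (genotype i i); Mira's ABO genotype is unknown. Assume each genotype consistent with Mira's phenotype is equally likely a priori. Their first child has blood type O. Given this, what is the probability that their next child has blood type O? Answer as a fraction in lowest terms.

1/2

Possible genotypes: Mira ∈ {I^B I^B, I^B i}; Petra ∈ {i i}.
Weight each parental genotype pair by prior × P(type-O child):
  I^B i × i i: posterior weight 1; P(next child type O) = 1/2.
Weighted sum = 1/2.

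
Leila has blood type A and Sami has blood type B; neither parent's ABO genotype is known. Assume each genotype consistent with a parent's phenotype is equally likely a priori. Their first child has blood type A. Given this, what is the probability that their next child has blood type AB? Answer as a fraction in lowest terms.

5/12

Possible genotypes: Leila ∈ {AA, AO}; Sami ∈ {BB, BO}.
Weight each parental genotype pair by prior × P(type-A child):
  AA × BO: posterior weight 2/3; P(next child type AB) = 1/2.
  AO × BO: posterior weight 1/3; P(next child type AB) = 1/4.
Weighted sum = 5/12.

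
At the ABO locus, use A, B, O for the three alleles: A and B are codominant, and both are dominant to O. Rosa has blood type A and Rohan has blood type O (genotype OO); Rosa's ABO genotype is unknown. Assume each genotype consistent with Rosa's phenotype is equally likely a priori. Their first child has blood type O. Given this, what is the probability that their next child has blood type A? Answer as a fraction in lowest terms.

Possible genotypes: Rosa ∈ {AA, AO}; Rohan ∈ {OO}.
Weight each parental genotype pair by prior × P(type-O child):
  AO × OO: posterior weight 1; P(next child type A) = 1/2.
Weighted sum = 1/2.

1/2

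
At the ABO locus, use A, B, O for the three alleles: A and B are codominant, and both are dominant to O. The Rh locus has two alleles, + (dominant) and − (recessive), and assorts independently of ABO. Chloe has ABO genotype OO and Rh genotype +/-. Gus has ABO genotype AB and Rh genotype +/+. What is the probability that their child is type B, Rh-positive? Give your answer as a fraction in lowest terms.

ABO cross OO × AB → offspring phenotypes: 1/2 A, 1/2 B.
Rh cross +/- × +/+ → 1 Rh+.
Independent loci: P(type B, Rh-positive) = 1/2 × 1 = 1/2.

1/2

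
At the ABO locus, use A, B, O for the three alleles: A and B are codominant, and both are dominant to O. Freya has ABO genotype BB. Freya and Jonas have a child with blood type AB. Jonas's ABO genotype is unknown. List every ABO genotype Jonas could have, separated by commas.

For each candidate genotype of Jonas, check whether crossing it with BB can produce every observed child phenotype.
  AA → possible child types {AB} ✓
  AB → possible child types {B, AB} ✓
  AO → possible child types {B, AB} ✓
  BB → possible child types {B} ✗
  BO → possible child types {B} ✗
  OO → possible child types {B} ✗

AA, AB, AO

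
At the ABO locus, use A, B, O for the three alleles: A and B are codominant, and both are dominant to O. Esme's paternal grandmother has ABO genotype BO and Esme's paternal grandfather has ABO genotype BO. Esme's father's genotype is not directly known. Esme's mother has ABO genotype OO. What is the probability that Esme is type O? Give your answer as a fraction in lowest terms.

1/2

Esme's father's ABO genotype from BO × BO: 1/4 BB, 1/2 BO, 1/4 OO.
Crossing each possibility with the mother OO and summing P(type O): 1/4·0 + 1/2·1/2 + 1/4·1 = 1/2.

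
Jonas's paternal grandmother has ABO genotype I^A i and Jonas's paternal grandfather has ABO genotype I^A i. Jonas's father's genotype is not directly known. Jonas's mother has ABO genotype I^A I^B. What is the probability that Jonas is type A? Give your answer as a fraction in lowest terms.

Jonas's father's ABO genotype from I^A i × I^A i: 1/4 I^A I^A, 1/2 I^A i, 1/4 i i.
Crossing each possibility with the mother I^A I^B and summing P(type A): 1/4·1/2 + 1/2·1/2 + 1/4·1/2 = 1/2.

1/2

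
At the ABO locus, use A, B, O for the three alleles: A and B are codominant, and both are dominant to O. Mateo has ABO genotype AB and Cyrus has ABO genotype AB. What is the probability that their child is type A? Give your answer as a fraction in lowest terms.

1/4

ABO cross AB × AB → offspring phenotypes: 1/4 A, 1/4 B, 1/2 AB.
So P(type A) = 1/4.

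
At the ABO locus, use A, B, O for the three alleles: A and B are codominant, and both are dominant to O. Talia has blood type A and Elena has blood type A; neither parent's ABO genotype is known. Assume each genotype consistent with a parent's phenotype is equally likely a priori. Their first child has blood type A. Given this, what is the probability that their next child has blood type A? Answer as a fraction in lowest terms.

19/20

Possible genotypes: Talia ∈ {AA, AO}; Elena ∈ {AA, AO}.
Weight each parental genotype pair by prior × P(type-A child):
  AA × AA: posterior weight 4/15; P(next child type A) = 1.
  AA × AO: posterior weight 4/15; P(next child type A) = 1.
  AO × AA: posterior weight 4/15; P(next child type A) = 1.
  AO × AO: posterior weight 1/5; P(next child type A) = 3/4.
Weighted sum = 19/20.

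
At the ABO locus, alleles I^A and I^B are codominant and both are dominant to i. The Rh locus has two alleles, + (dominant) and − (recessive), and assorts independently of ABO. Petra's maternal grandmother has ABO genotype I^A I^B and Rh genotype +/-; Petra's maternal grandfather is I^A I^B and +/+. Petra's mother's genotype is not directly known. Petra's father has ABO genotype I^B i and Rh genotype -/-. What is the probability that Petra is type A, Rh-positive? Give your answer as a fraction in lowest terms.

Petra's mother's ABO genotype from I^A I^B × I^A I^B: 1/4 I^A I^A, 1/2 I^A I^B, 1/4 I^B I^B.
Crossing each possibility with the father I^B i and summing P(type A): 1/4·1/2 + 1/2·1/4 + 1/4·0 = 1/4.
Similarly for Rh via the mother's Rh distribution: P(Rh+) = 3/4.
Independent loci: 1/4 × 3/4 = 3/16.

3/16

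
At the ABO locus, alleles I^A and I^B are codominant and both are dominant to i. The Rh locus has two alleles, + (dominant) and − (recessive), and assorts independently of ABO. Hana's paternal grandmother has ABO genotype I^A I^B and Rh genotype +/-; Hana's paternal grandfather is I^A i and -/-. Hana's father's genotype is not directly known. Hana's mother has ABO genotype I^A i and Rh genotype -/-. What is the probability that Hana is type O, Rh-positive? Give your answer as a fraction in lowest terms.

1/32

Hana's father's ABO genotype from I^A I^B × I^A i: 1/4 I^A I^A, 1/4 I^A I^B, 1/4 I^A i, 1/4 I^B i.
Crossing each possibility with the mother I^A i and summing P(type O): 1/4·0 + 1/4·0 + 1/4·1/4 + 1/4·1/4 = 1/8.
Similarly for Rh via the father's Rh distribution: P(Rh+) = 1/4.
Independent loci: 1/8 × 1/4 = 1/32.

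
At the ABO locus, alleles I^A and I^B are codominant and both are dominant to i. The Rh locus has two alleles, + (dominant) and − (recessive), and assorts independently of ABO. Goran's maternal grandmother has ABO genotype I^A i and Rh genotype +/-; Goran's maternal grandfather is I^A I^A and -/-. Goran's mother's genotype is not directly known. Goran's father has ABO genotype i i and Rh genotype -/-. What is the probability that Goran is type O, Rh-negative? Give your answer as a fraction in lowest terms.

3/16

Goran's mother's ABO genotype from I^A i × I^A I^A: 1/2 I^A I^A, 1/2 I^A i.
Crossing each possibility with the father i i and summing P(type O): 1/2·0 + 1/2·1/2 = 1/4.
Similarly for Rh via the mother's Rh distribution: P(Rh-) = 3/4.
Independent loci: 1/4 × 3/4 = 3/16.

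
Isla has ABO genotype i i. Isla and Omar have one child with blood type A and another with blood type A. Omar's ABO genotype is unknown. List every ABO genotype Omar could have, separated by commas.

I^A I^A, I^A I^B, I^A i

For each candidate genotype of Omar, check whether crossing it with i i can produce every observed child phenotype.
  I^A I^A → possible child types {A} ✓
  I^A I^B → possible child types {A, B} ✓
  I^A i → possible child types {O, A} ✓
  I^B I^B → possible child types {B} ✗
  I^B i → possible child types {O, B} ✗
  i i → possible child types {O} ✗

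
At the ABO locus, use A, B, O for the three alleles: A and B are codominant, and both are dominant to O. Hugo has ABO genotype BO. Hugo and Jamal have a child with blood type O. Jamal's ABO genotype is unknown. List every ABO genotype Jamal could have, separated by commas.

For each candidate genotype of Jamal, check whether crossing it with BO can produce every observed child phenotype.
  AA → possible child types {A, AB} ✗
  AB → possible child types {A, B, AB} ✗
  AO → possible child types {O, A, B, AB} ✓
  BB → possible child types {B} ✗
  BO → possible child types {O, B} ✓
  OO → possible child types {O, B} ✓

AO, BO, OO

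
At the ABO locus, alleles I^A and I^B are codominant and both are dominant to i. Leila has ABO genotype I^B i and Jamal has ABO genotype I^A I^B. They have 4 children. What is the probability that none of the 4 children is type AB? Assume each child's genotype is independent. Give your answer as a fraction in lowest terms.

81/256

ABO cross I^B i × I^A I^B → 1/4 A, 1/2 B, 1/4 AB.
So P(type AB) = 1/4 per child.
P(not type AB) = 3/4 for one child; (3/4)^4 = 81/256.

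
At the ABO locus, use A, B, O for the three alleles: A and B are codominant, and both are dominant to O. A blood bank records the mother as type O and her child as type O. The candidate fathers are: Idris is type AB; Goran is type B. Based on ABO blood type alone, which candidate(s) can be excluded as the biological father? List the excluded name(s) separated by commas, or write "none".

Idris

A candidate is excluded only if no genotype consistent with his phenotype could produce a type O child with a type O mother.
Idris (type AB): no genotype consistent with that phenotype can produce a type-O child with a type-O mother.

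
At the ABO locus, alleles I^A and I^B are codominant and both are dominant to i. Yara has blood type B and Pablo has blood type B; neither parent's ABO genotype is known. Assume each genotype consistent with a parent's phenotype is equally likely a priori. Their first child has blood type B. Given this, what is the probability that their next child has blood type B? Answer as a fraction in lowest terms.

19/20

Possible genotypes: Yara ∈ {I^B I^B, I^B i}; Pablo ∈ {I^B I^B, I^B i}.
Weight each parental genotype pair by prior × P(type-B child):
  I^B I^B × I^B I^B: posterior weight 4/15; P(next child type B) = 1.
  I^B I^B × I^B i: posterior weight 4/15; P(next child type B) = 1.
  I^B i × I^B I^B: posterior weight 4/15; P(next child type B) = 1.
  I^B i × I^B i: posterior weight 1/5; P(next child type B) = 3/4.
Weighted sum = 19/20.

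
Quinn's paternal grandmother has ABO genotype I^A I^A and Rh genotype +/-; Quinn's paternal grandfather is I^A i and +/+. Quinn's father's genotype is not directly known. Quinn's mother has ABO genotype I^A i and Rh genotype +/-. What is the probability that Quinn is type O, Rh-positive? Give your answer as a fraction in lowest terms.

7/64

Quinn's father's ABO genotype from I^A I^A × I^A i: 1/2 I^A I^A, 1/2 I^A i.
Crossing each possibility with the mother I^A i and summing P(type O): 1/2·0 + 1/2·1/4 = 1/8.
Similarly for Rh via the father's Rh distribution: P(Rh+) = 7/8.
Independent loci: 1/8 × 7/8 = 7/64.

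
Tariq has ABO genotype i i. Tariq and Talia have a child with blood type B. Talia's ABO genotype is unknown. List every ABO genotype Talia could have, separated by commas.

I^A I^B, I^B I^B, I^B i

For each candidate genotype of Talia, check whether crossing it with i i can produce every observed child phenotype.
  I^A I^A → possible child types {A} ✗
  I^A I^B → possible child types {A, B} ✓
  I^A i → possible child types {O, A} ✗
  I^B I^B → possible child types {B} ✓
  I^B i → possible child types {O, B} ✓
  i i → possible child types {O} ✗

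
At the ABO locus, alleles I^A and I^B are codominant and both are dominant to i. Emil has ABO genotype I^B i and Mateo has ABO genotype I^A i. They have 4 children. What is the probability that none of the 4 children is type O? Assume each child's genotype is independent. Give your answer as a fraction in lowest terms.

ABO cross I^B i × I^A i → 1/4 O, 1/4 A, 1/4 B, 1/4 AB.
So P(type O) = 1/4 per child.
P(not type O) = 3/4 for one child; (3/4)^4 = 81/256.

81/256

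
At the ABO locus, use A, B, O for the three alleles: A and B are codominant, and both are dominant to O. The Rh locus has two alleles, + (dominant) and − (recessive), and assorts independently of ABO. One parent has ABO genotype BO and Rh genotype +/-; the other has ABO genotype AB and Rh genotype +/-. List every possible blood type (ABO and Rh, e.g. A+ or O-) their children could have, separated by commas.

A+, A-, B+, B-, AB+, AB-

Gametes from BO × AB give offspring ABO genotypes AB, AO, BB, BO, i.e. phenotypes A, B, AB.
Rh cross +/- × +/- → phenotypes Rh+, Rh-.
Combining independently: A+, A-, B+, B-, AB+, AB-.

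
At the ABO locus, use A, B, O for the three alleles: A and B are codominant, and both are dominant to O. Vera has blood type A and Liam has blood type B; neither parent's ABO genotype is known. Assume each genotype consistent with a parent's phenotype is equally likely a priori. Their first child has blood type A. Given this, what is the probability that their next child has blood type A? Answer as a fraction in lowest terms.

5/12

Possible genotypes: Vera ∈ {AA, AO}; Liam ∈ {BB, BO}.
Weight each parental genotype pair by prior × P(type-A child):
  AA × BO: posterior weight 2/3; P(next child type A) = 1/2.
  AO × BO: posterior weight 1/3; P(next child type A) = 1/4.
Weighted sum = 5/12.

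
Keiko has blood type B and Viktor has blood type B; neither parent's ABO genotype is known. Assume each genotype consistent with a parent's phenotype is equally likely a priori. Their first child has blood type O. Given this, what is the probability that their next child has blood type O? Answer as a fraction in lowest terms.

1/4

Possible genotypes: Keiko ∈ {BB, BO}; Viktor ∈ {BB, BO}.
Weight each parental genotype pair by prior × P(type-O child):
  BO × BO: posterior weight 1; P(next child type O) = 1/4.
Weighted sum = 1/4.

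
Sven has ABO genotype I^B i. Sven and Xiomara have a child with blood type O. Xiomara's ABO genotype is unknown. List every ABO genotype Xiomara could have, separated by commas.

I^A i, I^B i, i i

For each candidate genotype of Xiomara, check whether crossing it with I^B i can produce every observed child phenotype.
  I^A I^A → possible child types {A, AB} ✗
  I^A I^B → possible child types {A, B, AB} ✗
  I^A i → possible child types {O, A, B, AB} ✓
  I^B I^B → possible child types {B} ✗
  I^B i → possible child types {O, B} ✓
  i i → possible child types {O, B} ✓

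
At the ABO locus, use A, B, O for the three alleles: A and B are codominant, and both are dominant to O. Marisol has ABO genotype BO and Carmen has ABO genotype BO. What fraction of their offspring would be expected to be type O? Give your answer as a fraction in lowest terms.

ABO cross BO × BO → offspring phenotypes: 1/4 O, 3/4 B.
So P(type O) = 1/4.

1/4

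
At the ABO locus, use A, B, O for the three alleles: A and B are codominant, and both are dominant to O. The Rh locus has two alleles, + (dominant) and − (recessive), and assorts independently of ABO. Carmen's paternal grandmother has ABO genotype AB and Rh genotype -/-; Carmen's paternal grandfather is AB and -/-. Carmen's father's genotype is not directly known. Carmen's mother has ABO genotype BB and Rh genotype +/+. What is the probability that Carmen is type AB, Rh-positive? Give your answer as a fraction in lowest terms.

1/2

Carmen's father's ABO genotype from AB × AB: 1/4 AA, 1/2 AB, 1/4 BB.
Crossing each possibility with the mother BB and summing P(type AB): 1/4·1 + 1/2·1/2 + 1/4·0 = 1/2.
Similarly for Rh via the father's Rh distribution: P(Rh+) = 1.
Independent loci: 1/2 × 1 = 1/2.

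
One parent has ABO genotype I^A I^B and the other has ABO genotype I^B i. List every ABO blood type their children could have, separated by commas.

Gametes from I^A I^B × I^B i give offspring ABO genotypes I^A I^B, I^A i, I^B I^B, I^B i, i.e. phenotypes A, B, AB.

A, B, AB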